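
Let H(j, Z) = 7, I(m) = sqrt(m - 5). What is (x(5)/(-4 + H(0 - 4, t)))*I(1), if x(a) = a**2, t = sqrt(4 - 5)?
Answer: 50*I/3 ≈ 16.667*I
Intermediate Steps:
t = I (t = sqrt(-1) = I ≈ 1.0*I)
I(m) = sqrt(-5 + m)
(x(5)/(-4 + H(0 - 4, t)))*I(1) = (5**2/(-4 + 7))*sqrt(-5 + 1) = (25/3)*sqrt(-4) = ((1/3)*25)*(2*I) = 25*(2*I)/3 = 50*I/3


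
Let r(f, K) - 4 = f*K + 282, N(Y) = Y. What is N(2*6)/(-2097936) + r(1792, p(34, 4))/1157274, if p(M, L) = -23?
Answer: -1192811219/33720649812 ≈ -0.035373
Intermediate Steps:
r(f, K) = 286 + K*f (r(f, K) = 4 + (f*K + 282) = 4 + (K*f + 282) = 4 + (282 + K*f) = 286 + K*f)
N(2*6)/(-2097936) + r(1792, p(34, 4))/1157274 = (2*6)/(-2097936) + (286 - 23*1792)/1157274 = 12*(-1/2097936) + (286 - 41216)*(1/1157274) = -1/174828 - 40930*1/1157274 = -1/174828 - 20465/578637 = -1192811219/33720649812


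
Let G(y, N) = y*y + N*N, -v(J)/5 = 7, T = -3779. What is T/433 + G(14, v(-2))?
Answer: 611514/433 ≈ 1412.3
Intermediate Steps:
v(J) = -35 (v(J) = -5*7 = -35)
G(y, N) = N**2 + y**2 (G(y, N) = y**2 + N**2 = N**2 + y**2)
T/433 + G(14, v(-2)) = -3779/433 + ((-35)**2 + 14**2) = -3779*1/433 + (1225 + 196) = -3779/433 + 1421 = 611514/433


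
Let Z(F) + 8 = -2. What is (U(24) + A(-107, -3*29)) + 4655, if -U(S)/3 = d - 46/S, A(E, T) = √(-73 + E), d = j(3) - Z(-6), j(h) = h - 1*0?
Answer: 18487/4 + 6*I*√5 ≈ 4621.8 + 13.416*I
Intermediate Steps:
Z(F) = -10 (Z(F) = -8 - 2 = -10)
j(h) = h (j(h) = h + 0 = h)
d = 13 (d = 3 - 1*(-10) = 3 + 10 = 13)
U(S) = -39 + 138/S (U(S) = -3*(13 - 46/S) = -39 + 138/S)
(U(24) + A(-107, -3*29)) + 4655 = ((-39 + 138/24) + √(-73 - 107)) + 4655 = ((-39 + 138*(1/24)) + √(-180)) + 4655 = ((-39 + 23/4) + 6*I*√5) + 4655 = (-133/4 + 6*I*√5) + 4655 = 18487/4 + 6*I*√5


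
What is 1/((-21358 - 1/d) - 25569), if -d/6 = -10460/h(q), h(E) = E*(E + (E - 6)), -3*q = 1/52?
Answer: -763663680/35836445511829 ≈ -2.1310e-5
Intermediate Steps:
q = -1/156 (q = -⅓/52 = -⅓*1/52 = -1/156 ≈ -0.0064103)
h(E) = E*(-6 + 2*E) (h(E) = E*(E + (-6 + E)) = E*(-6 + 2*E))
d = 763663680/469 (d = -(-62760)/(2*(-1/156)*(-3 - 1/156)) = -(-62760)/(2*(-1/156)*(-469/156)) = -(-62760)/469/12168 = -(-62760)*12168/469 = -6*(-127277280/469) = 763663680/469 ≈ 1.6283e+6)
1/((-21358 - 1/d) - 25569) = 1/((-21358 - 1/763663680/469) - 25569) = 1/((-21358 - 1*469/763663680) - 25569) = 1/((-21358 - 469/763663680) - 25569) = 1/(-16310328877909/763663680 - 25569) = 1/(-35836445511829/763663680) = -763663680/35836445511829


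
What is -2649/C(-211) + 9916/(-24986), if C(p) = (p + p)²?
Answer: -916034429/2224803412 ≈ -0.41174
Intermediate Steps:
C(p) = 4*p² (C(p) = (2*p)² = 4*p²)
-2649/C(-211) + 9916/(-24986) = -2649/(4*(-211)²) + 9916/(-24986) = -2649/(4*44521) + 9916*(-1/24986) = -2649/178084 - 4958/12493 = -916034429/2224803412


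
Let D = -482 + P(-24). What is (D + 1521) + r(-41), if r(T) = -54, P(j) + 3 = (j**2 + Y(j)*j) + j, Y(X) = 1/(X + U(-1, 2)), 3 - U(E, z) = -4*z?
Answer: 19966/13 ≈ 1535.8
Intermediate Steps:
U(E, z) = 3 + 4*z (U(E, z) = 3 - (-4)*z = 3 + 4*z)
Y(X) = 1/(11 + X) (Y(X) = 1/(X + (3 + 4*2)) = 1/(X + (3 + 8)) = 1/(X + 11) = 1/(11 + X))
P(j) = -3 + j + j**2 + j/(11 + j) (P(j) = -3 + ((j**2 + j/(11 + j)) + j) = -3 + (j + j**2 + j/(11 + j)) = -3 + j + j**2 + j/(11 + j))
D = 895/13 (D = -482 + (-24 + (11 - 24)*(-3 - 24 + (-24)**2))/(11 - 24) = -482 + (-24 - 13*(-3 - 24 + 576))/(-13) = -482 - (-24 - 13*549)/13 = -482 - (-24 - 7137)/13 = -482 - 1/13*(-7161) = -482 + 7161/13 = 895/13 ≈ 68.846)
(D + 1521) + r(-41) = (895/13 + 1521) - 54 = 20668/13 - 54 = 19966/13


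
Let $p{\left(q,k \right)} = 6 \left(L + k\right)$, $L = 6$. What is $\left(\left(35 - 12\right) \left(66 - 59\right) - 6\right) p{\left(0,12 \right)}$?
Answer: $16740$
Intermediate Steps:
$p{\left(q,k \right)} = 36 + 6 k$ ($p{\left(q,k \right)} = 6 \left(6 + k\right) = 36 + 6 k$)
$\left(\left(35 - 12\right) \left(66 - 59\right) - 6\right) p{\left(0,12 \right)} = \left(\left(35 - 12\right) \left(66 - 59\right) - 6\right) \left(36 + 6 \cdot 12\right) = \left(23 \cdot 7 - 6\right) \left(36 + 72\right) = \left(161 - 6\right) 108 = 155 \cdot 108 = 16740$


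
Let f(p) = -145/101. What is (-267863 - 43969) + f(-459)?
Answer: -31495177/101 ≈ -3.1183e+5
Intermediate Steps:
f(p) = -145/101 (f(p) = -145*1/101 = -145/101)
(-267863 - 43969) + f(-459) = (-267863 - 43969) - 145/101 = -311832 - 145/101 = -31495177/101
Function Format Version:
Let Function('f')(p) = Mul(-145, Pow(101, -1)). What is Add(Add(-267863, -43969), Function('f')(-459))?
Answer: Rational(-31495177, 101) ≈ -3.1183e+5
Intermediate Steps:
Function('f')(p) = Rational(-145, 101) (Function('f')(p) = Mul(-145, Rational(1, 101)) = Rational(-145, 101))
Add(Add(-267863, -43969), Function('f')(-459)) = Add(Add(-267863, -43969), Rational(-145, 101)) = Add(-311832, Rational(-145, 101)) = Rational(-31495177, 101)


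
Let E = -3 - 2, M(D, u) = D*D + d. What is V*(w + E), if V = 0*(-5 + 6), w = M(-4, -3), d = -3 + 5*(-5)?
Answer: 0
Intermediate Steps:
d = -28 (d = -3 - 25 = -28)
M(D, u) = -28 + D**2 (M(D, u) = D*D - 28 = D**2 - 28 = -28 + D**2)
w = -12 (w = -28 + (-4)**2 = -28 + 16 = -12)
E = -5
V = 0 (V = 0*1 = 0)
V*(w + E) = 0*(-12 - 5) = 0*(-17) = 0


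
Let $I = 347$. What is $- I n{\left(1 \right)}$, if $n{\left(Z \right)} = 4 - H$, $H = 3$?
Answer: $-347$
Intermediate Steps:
$n{\left(Z \right)} = 1$ ($n{\left(Z \right)} = 4 - 3 = 1$)
$- I n{\left(1 \right)} = \left(-1\right) 347 \cdot 1 = \left(-347\right) 1 = -347$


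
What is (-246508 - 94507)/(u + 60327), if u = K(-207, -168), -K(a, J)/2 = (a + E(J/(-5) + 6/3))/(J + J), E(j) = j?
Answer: -286452600/50673823 ≈ -5.6529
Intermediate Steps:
K(a, J) = -(2 + a - J/5)/J (K(a, J) = -2*(a + (J/(-5) + 6/3))/(J + J) = -2*(a + (J*(-⅕) + 6*(⅓)))/(2*J) = -2*(a + (-J/5 + 2))*1/(2*J) = -2*(a + (2 - J/5))*1/(2*J) = -2*(2 + a - J/5)*1/(2*J) = -(2 + a - J/5)/J)
u = -857/840 (u = (-2 - 1*(-207) + (⅕)*(-168))/(-168) = -(-2 + 207 - 168/5)/168 = -1/168*857/5 = -857/840 ≈ -1.0202)
(-246508 - 94507)/(u + 60327) = (-246508 - 94507)/(-857/840 + 60327) = -341015/50673823/840 = -341015*840/50673823 = -286452600/50673823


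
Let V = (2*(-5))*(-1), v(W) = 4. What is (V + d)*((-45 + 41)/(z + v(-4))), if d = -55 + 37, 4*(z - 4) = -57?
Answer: -128/25 ≈ -5.1200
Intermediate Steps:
z = -41/4 (z = 4 + (¼)*(-57) = 4 - 57/4 = -41/4 ≈ -10.250)
V = 10 (V = -10*(-1) = 10)
d = -18
(V + d)*((-45 + 41)/(z + v(-4))) = (10 - 18)*((-45 + 41)/(-41/4 + 4)) = -(-32)/(-25/4) = -(-32)*(-4)/25 = -8*16/25 = -128/25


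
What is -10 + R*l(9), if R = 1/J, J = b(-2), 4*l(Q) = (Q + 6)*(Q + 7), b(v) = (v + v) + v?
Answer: -20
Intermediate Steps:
b(v) = 3*v (b(v) = 2*v + v = 3*v)
l(Q) = (6 + Q)*(7 + Q)/4 (l(Q) = ((Q + 6)*(Q + 7))/4 = ((6 + Q)*(7 + Q))/4 = (6 + Q)*(7 + Q)/4)
J = -6 (J = 3*(-2) = -6)
R = -⅙ (R = 1/(-6) = -⅙ ≈ -0.16667)
-10 + R*l(9) = -10 - (21/2 + (¼)*9² + (13/4)*9)/6 = -10 - (21/2 + (¼)*81 + 117/4)/6 = -10 - (21/2 + 81/4 + 117/4)/6 = -10 - ⅙*60 = -10 - 10 = -20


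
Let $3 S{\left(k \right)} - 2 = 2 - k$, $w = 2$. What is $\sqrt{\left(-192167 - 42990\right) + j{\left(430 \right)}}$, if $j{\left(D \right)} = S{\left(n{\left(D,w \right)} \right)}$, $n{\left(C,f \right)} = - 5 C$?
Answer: $i \sqrt{234439} \approx 484.19 i$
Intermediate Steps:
$S{\left(k \right)} = \frac{4}{3} - \frac{k}{3}$ ($S{\left(k \right)} = \frac{2}{3} + \frac{2 - k}{3} = \frac{2}{3} - \left(- \frac{2}{3} + \frac{k}{3}\right) = \frac{4}{3} - \frac{k}{3}$)
$j{\left(D \right)} = \frac{4}{3} + \frac{5 D}{3}$ ($j{\left(D \right)} = \frac{4}{3} - \frac{\left(-5\right) D}{3} = \frac{4}{3} + \frac{5 D}{3}$)
$\sqrt{\left(-192167 - 42990\right) + j{\left(430 \right)}} = \sqrt{\left(-192167 - 42990\right) + \left(\frac{4}{3} + \frac{5}{3} \cdot 430\right)} = \sqrt{-235157 + \left(\frac{4}{3} + \frac{2150}{3}\right)} = \sqrt{-235157 + 718} = \sqrt{-234439} = i \sqrt{234439}$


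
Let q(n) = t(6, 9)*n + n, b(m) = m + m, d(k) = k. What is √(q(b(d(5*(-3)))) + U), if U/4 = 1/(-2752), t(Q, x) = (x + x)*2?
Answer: I*√32838283/172 ≈ 33.317*I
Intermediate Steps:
b(m) = 2*m
t(Q, x) = 4*x (t(Q, x) = (2*x)*2 = 4*x)
U = -1/688 (U = 4/(-2752) = 4*(-1/2752) = -1/688 ≈ -0.0014535)
q(n) = 37*n (q(n) = (4*9)*n + n = 36*n + n = 37*n)
√(q(b(d(5*(-3)))) + U) = √(37*(2*(5*(-3))) - 1/688) = √(37*(2*(-15)) - 1/688) = √(37*(-30) - 1/688) = √(-1110 - 1/688) = √(-763681/688) = I*√32838283/172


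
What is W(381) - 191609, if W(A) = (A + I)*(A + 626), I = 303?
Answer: 497179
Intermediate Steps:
W(A) = (303 + A)*(626 + A) (W(A) = (A + 303)*(A + 626) = (303 + A)*(626 + A))
W(381) - 191609 = (189678 + 381**2 + 929*381) - 191609 = (189678 + 145161 + 353949) - 191609 = 688788 - 191609 = 497179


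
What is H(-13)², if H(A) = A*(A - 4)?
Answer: 48841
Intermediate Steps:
H(A) = A*(-4 + A)
H(-13)² = (-13*(-4 - 13))² = (-13*(-17))² = 221² = 48841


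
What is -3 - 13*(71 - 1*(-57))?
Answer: -1667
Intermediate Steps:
-3 - 13*(71 - 1*(-57)) = -3 - 13*(71 + 57) = -3 - 13*128 = -3 - 1664 = -1667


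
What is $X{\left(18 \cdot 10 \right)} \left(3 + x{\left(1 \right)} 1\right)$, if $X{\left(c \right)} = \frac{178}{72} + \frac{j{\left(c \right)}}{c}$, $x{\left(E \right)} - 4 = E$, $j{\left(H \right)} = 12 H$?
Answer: $\frac{1042}{9} \approx 115.78$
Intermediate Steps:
$x{\left(E \right)} = 4 + E$
$X{\left(c \right)} = \frac{521}{36}$ ($X{\left(c \right)} = \frac{178}{72} + \frac{12 c}{c} = 178 \cdot \frac{1}{72} + 12 = \frac{89}{36} + 12 = \frac{521}{36}$)
$X{\left(18 \cdot 10 \right)} \left(3 + x{\left(1 \right)} 1\right) = \frac{521 \left(3 + \left(4 + 1\right) 1\right)}{36} = \frac{521 \left(3 + 5 \cdot 1\right)}{36} = \frac{521 \left(3 + 5\right)}{36} = \frac{521}{36} \cdot 8 = \frac{1042}{9}$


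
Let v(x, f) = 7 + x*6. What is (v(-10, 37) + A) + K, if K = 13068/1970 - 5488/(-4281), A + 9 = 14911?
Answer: 62648418199/4216785 ≈ 14857.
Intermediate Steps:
A = 14902 (A = -9 + 14911 = 14902)
K = 33377734/4216785 (K = 13068*(1/1970) - 5488*(-1/4281) = 6534/985 + 5488/4281 = 33377734/4216785 ≈ 7.9154)
v(x, f) = 7 + 6*x
(v(-10, 37) + A) + K = ((7 + 6*(-10)) + 14902) + 33377734/4216785 = ((7 - 60) + 14902) + 33377734/4216785 = (-53 + 14902) + 33377734/4216785 = 14849 + 33377734/4216785 = 62648418199/4216785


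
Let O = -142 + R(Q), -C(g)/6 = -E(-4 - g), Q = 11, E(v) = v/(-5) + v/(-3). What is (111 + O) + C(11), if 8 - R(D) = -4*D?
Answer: 69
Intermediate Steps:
E(v) = -8*v/15 (E(v) = v*(-⅕) + v*(-⅓) = -v/5 - v/3 = -8*v/15)
C(g) = 64/5 + 16*g/5 (C(g) = -(-6)*(-8*(-4 - g)/15) = -(-6)*(32/15 + 8*g/15) = -6*(-32/15 - 8*g/15) = 64/5 + 16*g/5)
R(D) = 8 + 4*D (R(D) = 8 - (-4)*D = 8 + 4*D)
O = -90 (O = -142 + (8 + 4*11) = -142 + (8 + 44) = -142 + 52 = -90)
(111 + O) + C(11) = (111 - 90) + (64/5 + (16/5)*11) = 21 + (64/5 + 176/5) = 21 + 48 = 69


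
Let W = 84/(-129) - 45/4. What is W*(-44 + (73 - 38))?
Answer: 18423/172 ≈ 107.11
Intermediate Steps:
W = -2047/172 (W = 84*(-1/129) - 45*1/4 = -28/43 - 45/4 = -2047/172 ≈ -11.901)
W*(-44 + (73 - 38)) = -2047*(-44 + (73 - 38))/172 = -2047*(-44 + 35)/172 = -2047/172*(-9) = 18423/172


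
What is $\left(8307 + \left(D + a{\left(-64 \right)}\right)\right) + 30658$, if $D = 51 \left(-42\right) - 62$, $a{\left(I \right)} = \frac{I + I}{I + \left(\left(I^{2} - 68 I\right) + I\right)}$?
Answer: $\frac{2389464}{65} \approx 36761.0$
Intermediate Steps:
$a{\left(I \right)} = \frac{2 I}{I^{2} - 66 I}$ ($a{\left(I \right)} = \frac{2 I}{I + \left(I^{2} - 67 I\right)} = \frac{2 I}{I^{2} - 66 I}$)
$D = -2204$ ($D = -2142 - 62 = -2204$)
$\left(8307 + \left(D + a{\left(-64 \right)}\right)\right) + 30658 = \left(8307 - \left(2204 - \frac{2}{-66 - 64}\right)\right) + 30658 = \left(8307 - \left(2204 - \frac{2}{-130}\right)\right) + 30658 = \left(8307 + \left(-2204 + 2 \left(- \frac{1}{130}\right)\right)\right) + 30658 = \left(8307 - \frac{143261}{65}\right) + 30658 = \frac{396694}{65} + 30658 = \frac{2389464}{65}$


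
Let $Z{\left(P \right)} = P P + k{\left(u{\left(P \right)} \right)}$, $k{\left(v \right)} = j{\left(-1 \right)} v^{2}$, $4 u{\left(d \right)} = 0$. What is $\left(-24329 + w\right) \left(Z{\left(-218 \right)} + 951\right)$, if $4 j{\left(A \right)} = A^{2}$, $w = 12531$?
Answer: $-571908050$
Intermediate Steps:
$j{\left(A \right)} = \frac{A^{2}}{4}$
$u{\left(d \right)} = 0$ ($u{\left(d \right)} = \frac{1}{4} \cdot 0 = 0$)
$k{\left(v \right)} = \frac{v^{2}}{4}$ ($k{\left(v \right)} = \frac{\left(-1\right)^{2}}{4} v^{2} = \frac{1}{4} \cdot 1 v^{2} = \frac{v^{2}}{4}$)
$Z{\left(P \right)} = P^{2}$ ($Z{\left(P \right)} = P P + \frac{0^{2}}{4} = P^{2} + \frac{1}{4} \cdot 0 = P^{2} + 0 = P^{2}$)
$\left(-24329 + w\right) \left(Z{\left(-218 \right)} + 951\right) = \left(-24329 + 12531\right) \left(\left(-218\right)^{2} + 951\right) = - 11798 \left(47524 + 951\right) = \left(-11798\right) 48475 = -571908050$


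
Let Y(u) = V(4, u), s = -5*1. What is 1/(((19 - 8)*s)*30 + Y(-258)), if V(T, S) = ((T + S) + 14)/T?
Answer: -1/1710 ≈ -0.00058480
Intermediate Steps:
s = -5
V(T, S) = (14 + S + T)/T (V(T, S) = ((S + T) + 14)/T = (14 + S + T)/T)
Y(u) = 9/2 + u/4 (Y(u) = (14 + u + 4)/4 = (18 + u)/4 = 9/2 + u/4)
1/(((19 - 8)*s)*30 + Y(-258)) = 1/(((19 - 8)*(-5))*30 + (9/2 + (¼)*(-258))) = 1/((11*(-5))*30 + (9/2 - 129/2)) = 1/(-55*30 - 60) = 1/(-1650 - 60) = 1/(-1710) = -1/1710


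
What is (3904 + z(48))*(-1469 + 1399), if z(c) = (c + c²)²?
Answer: -387506560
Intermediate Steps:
(3904 + z(48))*(-1469 + 1399) = (3904 + 48²*(1 + 48)²)*(-1469 + 1399) = (3904 + 2304*49²)*(-70) = (3904 + 2304*2401)*(-70) = (3904 + 5531904)*(-70) = 5535808*(-70) = -387506560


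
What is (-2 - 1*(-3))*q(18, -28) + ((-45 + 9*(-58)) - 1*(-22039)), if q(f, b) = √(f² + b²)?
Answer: 21472 + 2*√277 ≈ 21505.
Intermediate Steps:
q(f, b) = √(b² + f²)
(-2 - 1*(-3))*q(18, -28) + ((-45 + 9*(-58)) - 1*(-22039)) = (-2 - 1*(-3))*√((-28)² + 18²) + ((-45 + 9*(-58)) - 1*(-22039)) = (-2 + 3)*√(784 + 324) + ((-45 - 522) + 22039) = 1*√1108 + (-567 + 22039) = 1*(2*√277) + 21472 = 2*√277 + 21472 = 21472 + 2*√277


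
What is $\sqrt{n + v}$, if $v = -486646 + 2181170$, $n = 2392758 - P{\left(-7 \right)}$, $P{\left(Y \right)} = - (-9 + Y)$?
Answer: $\sqrt{4087266} \approx 2021.7$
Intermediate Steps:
$P{\left(Y \right)} = 9 - Y$
$n = 2392742$ ($n = 2392758 - \left(9 - -7\right) = 2392758 - \left(9 + 7\right) = 2392758 - 16 = 2392742$)
$v = 1694524$
$\sqrt{n + v} = \sqrt{2392742 + 1694524} = \sqrt{4087266}$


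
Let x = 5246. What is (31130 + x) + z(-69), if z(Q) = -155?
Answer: 36221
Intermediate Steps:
(31130 + x) + z(-69) = (31130 + 5246) - 155 = 36376 - 155 = 36221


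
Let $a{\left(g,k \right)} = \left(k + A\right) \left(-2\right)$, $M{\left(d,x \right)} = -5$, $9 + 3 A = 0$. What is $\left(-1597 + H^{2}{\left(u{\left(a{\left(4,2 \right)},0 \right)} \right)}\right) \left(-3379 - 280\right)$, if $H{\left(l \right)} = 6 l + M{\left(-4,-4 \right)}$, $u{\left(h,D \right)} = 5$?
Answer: $3556548$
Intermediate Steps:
$A = -3$ ($A = -3 + \frac{1}{3} \cdot 0 = -3 + 0 = -3$)
$a{\left(g,k \right)} = 6 - 2 k$ ($a{\left(g,k \right)} = \left(k - 3\right) \left(-2\right) = \left(-3 + k\right) \left(-2\right) = 6 - 2 k$)
$H{\left(l \right)} = -5 + 6 l$ ($H{\left(l \right)} = 6 l - 5 = -5 + 6 l$)
$\left(-1597 + H^{2}{\left(u{\left(a{\left(4,2 \right)},0 \right)} \right)}\right) \left(-3379 - 280\right) = \left(-1597 + \left(-5 + 6 \cdot 5\right)^{2}\right) \left(-3379 - 280\right) = \left(-1597 + \left(-5 + 30\right)^{2}\right) \left(-3659\right) = \left(-1597 + 25^{2}\right) \left(-3659\right) = \left(-1597 + 625\right) \left(-3659\right) = \left(-972\right) \left(-3659\right) = 3556548$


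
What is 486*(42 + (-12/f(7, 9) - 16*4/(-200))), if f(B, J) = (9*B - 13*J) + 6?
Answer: 1034451/50 ≈ 20689.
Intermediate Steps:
f(B, J) = 6 - 13*J + 9*B (f(B, J) = (-13*J + 9*B) + 6 = 6 - 13*J + 9*B)
486*(42 + (-12/f(7, 9) - 16*4/(-200))) = 486*(42 + (-12/(6 - 13*9 + 9*7) - 16*4/(-200))) = 486*(42 + (-12/(6 - 117 + 63) - 64*(-1/200))) = 486*(42 + (-12/(-48) + 8/25)) = 486*(42 + (-12*(-1/48) + 8/25)) = 486*(42 + (¼ + 8/25)) = 486*(42 + 57/100) = 486*(4257/100) = 1034451/50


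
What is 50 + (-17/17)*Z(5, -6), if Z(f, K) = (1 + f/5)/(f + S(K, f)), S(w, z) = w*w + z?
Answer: 1149/23 ≈ 49.957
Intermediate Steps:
S(w, z) = z + w**2 (S(w, z) = w**2 + z = z + w**2)
Z(f, K) = (1 + f/5)/(K**2 + 2*f) (Z(f, K) = (1 + f/5)/(f + (f + K**2)) = (1 + f*(1/5))/(K**2 + 2*f) = (1 + f/5)/(K**2 + 2*f))
50 + (-17/17)*Z(5, -6) = 50 + (-17/17)*((5 + 5)/(5*((-6)**2 + 2*5))) = 50 + (-17*1/17)*((1/5)*10/(36 + 10)) = 50 - 10/(5*46) = 50 - 1*1/23 = 50 - 1/23 = 1149/23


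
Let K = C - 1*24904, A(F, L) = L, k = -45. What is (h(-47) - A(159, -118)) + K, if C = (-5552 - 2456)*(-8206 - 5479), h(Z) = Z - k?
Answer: 109564692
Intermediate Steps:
h(Z) = 45 + Z (h(Z) = Z - 1*(-45) = Z + 45 = 45 + Z)
C = 109589480 (C = -8008*(-13685) = 109589480)
K = 109564576 (K = 109589480 - 1*24904 = 109589480 - 24904 = 109564576)
(h(-47) - A(159, -118)) + K = ((45 - 47) - 1*(-118)) + 109564576 = (-2 + 118) + 109564576 = 116 + 109564576 = 109564692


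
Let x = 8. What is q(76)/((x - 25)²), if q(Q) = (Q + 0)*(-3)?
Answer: -228/289 ≈ -0.78893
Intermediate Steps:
q(Q) = -3*Q (q(Q) = Q*(-3) = -3*Q)
q(76)/((x - 25)²) = (-3*76)/((8 - 25)²) = -228/((-17)²) = -228/289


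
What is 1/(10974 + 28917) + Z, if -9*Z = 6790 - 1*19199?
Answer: 165002476/119673 ≈ 1378.8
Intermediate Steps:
Z = 12409/9 (Z = -(6790 - 1*19199)/9 = -(6790 - 19199)/9 = -⅑*(-12409) = 12409/9 ≈ 1378.8)
1/(10974 + 28917) + Z = 1/(10974 + 28917) + 12409/9 = 1/39891 + 12409/9 = 165002476/119673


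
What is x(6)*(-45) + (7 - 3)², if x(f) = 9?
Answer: -389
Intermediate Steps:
x(6)*(-45) + (7 - 3)² = 9*(-45) + (7 - 3)² = -405 + 4² = -405 + 16 = -389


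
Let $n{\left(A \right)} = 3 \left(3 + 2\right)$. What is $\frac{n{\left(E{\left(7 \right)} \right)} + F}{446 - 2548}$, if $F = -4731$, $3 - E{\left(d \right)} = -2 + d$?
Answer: $\frac{2358}{1051} \approx 2.2436$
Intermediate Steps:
$E{\left(d \right)} = 5 - d$ ($E{\left(d \right)} = 3 - \left(-2 + d\right) = 5 - d$)
$n{\left(A \right)} = 15$ ($n{\left(A \right)} = 3 \cdot 5 = 15$)
$\frac{n{\left(E{\left(7 \right)} \right)} + F}{446 - 2548} = \frac{15 - 4731}{446 - 2548} = - \frac{4716}{-2102} = \left(-4716\right) \left(- \frac{1}{2102}\right) = \frac{2358}{1051}$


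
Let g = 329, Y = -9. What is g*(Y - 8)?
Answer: -5593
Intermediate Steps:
g*(Y - 8) = 329*(-9 - 8) = 329*(-17) = -5593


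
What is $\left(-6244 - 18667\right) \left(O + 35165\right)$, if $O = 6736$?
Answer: $-1043795811$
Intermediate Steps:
$\left(-6244 - 18667\right) \left(O + 35165\right) = \left(-6244 - 18667\right) \left(6736 + 35165\right) = \left(-24911\right) 41901 = -1043795811$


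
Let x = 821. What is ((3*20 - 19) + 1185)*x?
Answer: 1006546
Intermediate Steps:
((3*20 - 19) + 1185)*x = ((3*20 - 19) + 1185)*821 = ((60 - 19) + 1185)*821 = (41 + 1185)*821 = 1226*821 = 1006546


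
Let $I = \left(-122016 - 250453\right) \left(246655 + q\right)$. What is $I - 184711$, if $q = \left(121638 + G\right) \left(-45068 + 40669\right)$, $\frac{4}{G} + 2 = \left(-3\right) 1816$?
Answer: $\frac{542849733739698938}{2725} \approx 1.9921 \cdot 10^{14}$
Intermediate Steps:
$G = - \frac{2}{2725}$ ($G = \frac{4}{-2 - 5448} = \frac{4}{-5450} = 4 \left(- \frac{1}{5450}\right) = - \frac{2}{2725} \approx -0.00073394$)
$q = - \frac{1458108147652}{2725}$ ($q = \left(121638 - \frac{2}{2725}\right) \left(-45068 + 40669\right) = \frac{331463548}{2725} \left(-4399\right) = - \frac{1458108147652}{2725} \approx -5.3509 \cdot 10^{8}$)
$I = \frac{542849734243036413}{2725}$ ($I = \left(-122016 - 250453\right) \left(246655 - \frac{1458108147652}{2725}\right) = \left(-372469\right) \left(- \frac{1457436012777}{2725}\right) = \frac{542849734243036413}{2725} \approx 1.9921 \cdot 10^{14}$)
$I - 184711 = \frac{542849734243036413}{2725} - 184711 = \frac{542849733739698938}{2725}$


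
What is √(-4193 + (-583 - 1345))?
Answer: I*√6121 ≈ 78.237*I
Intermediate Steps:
√(-4193 + (-583 - 1345)) = √(-4193 - 1928) = √(-6121) = I*√6121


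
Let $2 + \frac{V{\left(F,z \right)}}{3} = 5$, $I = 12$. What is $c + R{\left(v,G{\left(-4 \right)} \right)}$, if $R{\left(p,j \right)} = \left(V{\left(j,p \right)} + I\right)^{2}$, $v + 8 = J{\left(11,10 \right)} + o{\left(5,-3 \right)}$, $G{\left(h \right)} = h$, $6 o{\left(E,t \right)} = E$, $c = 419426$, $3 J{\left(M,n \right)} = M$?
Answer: $419867$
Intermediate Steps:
$J{\left(M,n \right)} = \frac{M}{3}$
$o{\left(E,t \right)} = \frac{E}{6}$
$V{\left(F,z \right)} = 9$ ($V{\left(F,z \right)} = -6 + 3 \cdot 5 = -6 + 15 = 9$)
$v = - \frac{7}{2}$ ($v = -8 + \left(\frac{1}{3} \cdot 11 + \frac{1}{6} \cdot 5\right) = -8 + \left(\frac{11}{3} + \frac{5}{6}\right) = -8 + \frac{9}{2} = - \frac{7}{2} \approx -3.5$)
$R{\left(p,j \right)} = 441$ ($R{\left(p,j \right)} = \left(9 + 12\right)^{2} = 21^{2} = 441$)
$c + R{\left(v,G{\left(-4 \right)} \right)} = 419426 + 441 = 419867$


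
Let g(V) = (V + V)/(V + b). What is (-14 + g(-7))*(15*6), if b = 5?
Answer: -630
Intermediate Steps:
g(V) = 2*V/(5 + V) (g(V) = (V + V)/(V + 5) = (2*V)/(5 + V) = 2*V/(5 + V))
(-14 + g(-7))*(15*6) = (-14 + 2*(-7)/(5 - 7))*(15*6) = (-14 + 2*(-7)/(-2))*90 = (-14 + 2*(-7)*(-½))*90 = (-14 + 7)*90 = -7*90 = -630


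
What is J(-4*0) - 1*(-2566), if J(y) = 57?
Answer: 2623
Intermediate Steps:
J(-4*0) - 1*(-2566) = 57 - 1*(-2566) = 57 + 2566 = 2623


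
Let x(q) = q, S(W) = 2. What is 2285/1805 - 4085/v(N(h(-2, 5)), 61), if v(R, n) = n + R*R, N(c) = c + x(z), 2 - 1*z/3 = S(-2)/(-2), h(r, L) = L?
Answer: -1357236/92777 ≈ -14.629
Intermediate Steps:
z = 9 (z = 6 - 6/(-2) = 6 - 6*(-1)/2 = 6 - 3*(-1) = 6 + 3 = 9)
N(c) = 9 + c (N(c) = c + 9 = 9 + c)
v(R, n) = n + R²
2285/1805 - 4085/v(N(h(-2, 5)), 61) = 2285/1805 - 4085/(61 + (9 + 5)²) = 2285*(1/1805) - 4085/(61 + 14²) = 457/361 - 4085/(61 + 196) = 457/361 - 4085/257 = -1357236/92777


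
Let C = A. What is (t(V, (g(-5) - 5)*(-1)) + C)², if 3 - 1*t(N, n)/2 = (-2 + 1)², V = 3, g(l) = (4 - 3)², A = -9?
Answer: 25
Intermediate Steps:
C = -9
g(l) = 1 (g(l) = 1² = 1)
t(N, n) = 4 (t(N, n) = 6 - 2*(-2 + 1)² = 6 - 2*(-1)² = 6 - 2*1 = 6 - 2 = 4)
(t(V, (g(-5) - 5)*(-1)) + C)² = (4 - 9)² = (-5)² = 25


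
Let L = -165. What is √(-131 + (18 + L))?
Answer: I*√278 ≈ 16.673*I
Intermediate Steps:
√(-131 + (18 + L)) = √(-131 + (18 - 165)) = √(-131 - 147) = √(-278) = I*√278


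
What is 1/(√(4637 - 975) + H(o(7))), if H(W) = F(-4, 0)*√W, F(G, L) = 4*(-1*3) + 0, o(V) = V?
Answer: 1/(√3662 - 12*√7) ≈ 0.034764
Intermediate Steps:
F(G, L) = -12 (F(G, L) = 4*(-3) + 0 = -12 + 0 = -12)
H(W) = -12*√W
1/(√(4637 - 975) + H(o(7))) = 1/(√(4637 - 975) - 12*√7) = 1/(√3662 - 12*√7)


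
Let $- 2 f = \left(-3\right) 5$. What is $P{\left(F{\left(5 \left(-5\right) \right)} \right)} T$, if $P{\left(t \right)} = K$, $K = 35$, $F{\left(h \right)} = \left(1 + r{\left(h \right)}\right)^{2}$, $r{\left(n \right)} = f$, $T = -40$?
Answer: $-1400$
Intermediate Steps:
$f = \frac{15}{2}$ ($f = - \frac{\left(-3\right) 5}{2} = \left(- \frac{1}{2}\right) \left(-15\right) = \frac{15}{2} \approx 7.5$)
$r{\left(n \right)} = \frac{15}{2}$
$F{\left(h \right)} = \frac{289}{4}$ ($F{\left(h \right)} = \left(1 + \frac{15}{2}\right)^{2} = \left(\frac{17}{2}\right)^{2} = \frac{289}{4}$)
$P{\left(t \right)} = 35$
$P{\left(F{\left(5 \left(-5\right) \right)} \right)} T = 35 \left(-40\right) = -1400$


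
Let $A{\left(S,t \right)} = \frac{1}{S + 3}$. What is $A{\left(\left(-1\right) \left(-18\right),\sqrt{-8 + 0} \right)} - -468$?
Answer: $\frac{9829}{21} \approx 468.05$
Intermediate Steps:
$A{\left(S,t \right)} = \frac{1}{3 + S}$
$A{\left(\left(-1\right) \left(-18\right),\sqrt{-8 + 0} \right)} - -468 = \frac{1}{3 - -18} - -468 = \frac{1}{3 + 18} + 468 = \frac{1}{21} + 468 = \frac{9829}{21}$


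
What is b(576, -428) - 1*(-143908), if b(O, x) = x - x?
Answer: 143908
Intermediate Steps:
b(O, x) = 0
b(576, -428) - 1*(-143908) = 0 - 1*(-143908) = 0 + 143908 = 143908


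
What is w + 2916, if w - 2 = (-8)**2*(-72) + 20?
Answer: -1670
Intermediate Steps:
w = -4586 (w = 2 + ((-8)**2*(-72) + 20) = 2 + (64*(-72) + 20) = 2 + (-4608 + 20) = 2 - 4588 = -4586)
w + 2916 = -4586 + 2916 = -1670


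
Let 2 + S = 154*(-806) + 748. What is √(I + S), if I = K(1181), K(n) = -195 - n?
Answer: 7*I*√2546 ≈ 353.21*I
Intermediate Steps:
S = -123378 (S = -2 + (154*(-806) + 748) = -2 + (-124124 + 748) = -2 - 123376 = -123378)
I = -1376 (I = -195 - 1*1181 = -195 - 1181 = -1376)
√(I + S) = √(-1376 - 123378) = √(-124754) = 7*I*√2546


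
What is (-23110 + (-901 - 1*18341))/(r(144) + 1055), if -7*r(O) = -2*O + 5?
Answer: -74116/1917 ≈ -38.662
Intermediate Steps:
r(O) = -5/7 + 2*O/7 (r(O) = -(-2*O + 5)/7 = -(5 - 2*O)/7 = -5/7 + 2*O/7)
(-23110 + (-901 - 1*18341))/(r(144) + 1055) = (-23110 + (-901 - 1*18341))/((-5/7 + (2/7)*144) + 1055) = (-23110 + (-901 - 18341))/((-5/7 + 288/7) + 1055) = (-23110 - 19242)/(283/7 + 1055) = -42352/7668/7 = -42352*7/7668 = -74116/1917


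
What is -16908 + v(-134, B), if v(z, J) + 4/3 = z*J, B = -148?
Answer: 8768/3 ≈ 2922.7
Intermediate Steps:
v(z, J) = -4/3 + J*z (v(z, J) = -4/3 + z*J = -4/3 + J*z)
-16908 + v(-134, B) = -16908 + (-4/3 - 148*(-134)) = -16908 + (-4/3 + 19832) = -16908 + 59492/3 = 8768/3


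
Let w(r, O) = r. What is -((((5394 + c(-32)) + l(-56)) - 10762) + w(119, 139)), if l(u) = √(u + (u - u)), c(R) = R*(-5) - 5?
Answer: 5094 - 2*I*√14 ≈ 5094.0 - 7.4833*I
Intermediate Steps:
c(R) = -5 - 5*R (c(R) = -5*R - 5 = -5 - 5*R)
l(u) = √u (l(u) = √(u + 0) = √u)
-((((5394 + c(-32)) + l(-56)) - 10762) + w(119, 139)) = -((((5394 + (-5 - 5*(-32))) + √(-56)) - 10762) + 119) = -((((5394 + (-5 + 160)) + 2*I*√14) - 10762) + 119) = -((((5394 + 155) + 2*I*√14) - 10762) + 119) = -(((5549 + 2*I*√14) - 10762) + 119) = -((-5213 + 2*I*√14) + 119) = -(-5094 + 2*I*√14) = 5094 - 2*I*√14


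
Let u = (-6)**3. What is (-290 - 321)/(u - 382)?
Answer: 47/46 ≈ 1.0217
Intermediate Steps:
u = -216
(-290 - 321)/(u - 382) = (-290 - 321)/(-216 - 382) = -611/(-598) = -611*(-1/598) = 47/46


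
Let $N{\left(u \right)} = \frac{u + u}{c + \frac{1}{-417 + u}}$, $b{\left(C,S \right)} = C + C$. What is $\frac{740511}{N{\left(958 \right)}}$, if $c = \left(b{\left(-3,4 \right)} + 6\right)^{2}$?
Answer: $\frac{740511}{1036556} \approx 0.7144$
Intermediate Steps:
$b{\left(C,S \right)} = 2 C$
$c = 0$ ($c = \left(2 \left(-3\right) + 6\right)^{2} = \left(-6 + 6\right)^{2} = 0^{2} = 0$)
$N{\left(u \right)} = 2 u \left(-417 + u\right)$ ($N{\left(u \right)} = \frac{u + u}{0 + \frac{1}{-417 + u}} = \frac{2 u}{\frac{1}{-417 + u}} = 2 u \left(-417 + u\right)$)
$\frac{740511}{N{\left(958 \right)}} = \frac{740511}{2 \cdot 958 \left(-417 + 958\right)} = \frac{740511}{2 \cdot 958 \cdot 541} = \frac{740511}{1036556}$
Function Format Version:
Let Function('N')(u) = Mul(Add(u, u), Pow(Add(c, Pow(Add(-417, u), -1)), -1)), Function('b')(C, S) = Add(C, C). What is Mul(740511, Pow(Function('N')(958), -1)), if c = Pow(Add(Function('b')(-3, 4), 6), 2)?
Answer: Rational(740511, 1036556) ≈ 0.71440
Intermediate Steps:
Function('b')(C, S) = Mul(2, C)
c = 0 (c = Pow(Add(Mul(2, -3), 6), 2) = Pow(Add(-6, 6), 2) = Pow(0, 2) = 0)
Function('N')(u) = Mul(2, u, Add(-417, u)) (Function('N')(u) = Mul(Add(u, u), Pow(Add(0, Pow(Add(-417, u), -1)), -1)) = Mul(Mul(2, u), Pow(Pow(Add(-417, u), -1), -1)) = Mul(Mul(2, u), Add(-417, u)) = Mul(2, u, Add(-417, u)))
Mul(740511, Pow(Function('N')(958), -1)) = Mul(740511, Pow(Mul(2, 958, Add(-417, 958)), -1)) = Mul(740511, Pow(Mul(2, 958, 541), -1)) = Mul(740511, Pow(1036556, -1)) = Mul(740511, Rational(1, 1036556)) = Rational(740511, 1036556)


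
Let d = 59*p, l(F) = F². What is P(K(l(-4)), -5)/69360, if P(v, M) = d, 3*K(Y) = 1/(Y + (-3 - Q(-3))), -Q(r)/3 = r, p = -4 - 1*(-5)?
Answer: 59/69360 ≈ 0.00085063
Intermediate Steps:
p = 1 (p = -4 + 5 = 1)
Q(r) = -3*r
K(Y) = 1/(3*(-12 + Y)) (K(Y) = 1/(3*(Y + (-3 - (-3)*(-3)))) = 1/(3*(Y + (-3 - 1*9))) = 1/(3*(Y + (-3 - 9))) = 1/(3*(Y - 12)) = 1/(3*(-12 + Y)))
d = 59 (d = 59*1 = 59)
P(v, M) = 59
P(K(l(-4)), -5)/69360 = 59/69360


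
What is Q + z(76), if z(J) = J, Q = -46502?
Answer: -46426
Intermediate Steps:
Q + z(76) = -46502 + 76 = -46426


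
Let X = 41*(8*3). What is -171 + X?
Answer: 813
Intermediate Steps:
X = 984 (X = 41*24 = 984)
-171 + X = -171 + 984 = 813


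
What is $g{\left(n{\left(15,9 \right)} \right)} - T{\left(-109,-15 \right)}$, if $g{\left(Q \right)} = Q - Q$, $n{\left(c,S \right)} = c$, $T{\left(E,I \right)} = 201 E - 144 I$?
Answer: $19749$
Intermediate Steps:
$T{\left(E,I \right)} = - 144 I + 201 E$
$g{\left(Q \right)} = 0$
$g{\left(n{\left(15,9 \right)} \right)} - T{\left(-109,-15 \right)} = 0 - \left(\left(-144\right) \left(-15\right) + 201 \left(-109\right)\right) = 0 - \left(2160 - 21909\right) = 0 - -19749 = 0 + 19749 = 19749$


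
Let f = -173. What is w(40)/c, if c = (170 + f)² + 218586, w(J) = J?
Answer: 8/43719 ≈ 0.00018299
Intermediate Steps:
c = 218595 (c = (170 - 173)² + 218586 = (-3)² + 218586 = 9 + 218586 = 218595)
w(40)/c = 40/218595 = 40*(1/218595) = 8/43719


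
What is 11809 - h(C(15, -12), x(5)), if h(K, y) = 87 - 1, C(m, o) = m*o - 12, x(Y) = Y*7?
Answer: 11723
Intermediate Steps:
x(Y) = 7*Y
C(m, o) = -12 + m*o
h(K, y) = 86
11809 - h(C(15, -12), x(5)) = 11809 - 1*86 = 11809 - 86 = 11723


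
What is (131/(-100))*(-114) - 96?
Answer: 2667/50 ≈ 53.340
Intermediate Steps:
(131/(-100))*(-114) - 96 = (131*(-1/100))*(-114) - 96 = -131/100*(-114) - 96 = 7467/50 - 96 = 2667/50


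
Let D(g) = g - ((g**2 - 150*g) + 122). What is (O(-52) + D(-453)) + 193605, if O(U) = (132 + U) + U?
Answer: -80101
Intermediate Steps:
O(U) = 132 + 2*U
D(g) = -122 - g**2 + 151*g (D(g) = g - (122 + g**2 - 150*g) = g + (-122 - g**2 + 150*g) = -122 - g**2 + 151*g)
(O(-52) + D(-453)) + 193605 = ((132 + 2*(-52)) + (-122 - 1*(-453)**2 + 151*(-453))) + 193605 = ((132 - 104) + (-122 - 1*205209 - 68403)) + 193605 = (28 + (-122 - 205209 - 68403)) + 193605 = (28 - 273734) + 193605 = -273706 + 193605 = -80101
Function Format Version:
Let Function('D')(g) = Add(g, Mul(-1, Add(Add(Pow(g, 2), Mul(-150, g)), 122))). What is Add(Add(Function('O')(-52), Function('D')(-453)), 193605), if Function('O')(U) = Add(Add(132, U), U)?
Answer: -80101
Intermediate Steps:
Function('O')(U) = Add(132, Mul(2, U))
Function('D')(g) = Add(-122, Mul(-1, Pow(g, 2)), Mul(151, g)) (Function('D')(g) = Add(g, Mul(-1, Add(122, Pow(g, 2), Mul(-150, g)))) = Add(g, Add(-122, Mul(-1, Pow(g, 2)), Mul(150, g))) = Add(-122, Mul(-1, Pow(g, 2)), Mul(151, g)))
Add(Add(Function('O')(-52), Function('D')(-453)), 193605) = Add(Add(Add(132, Mul(2, -52)), Add(-122, Mul(-1, Pow(-453, 2)), Mul(151, -453))), 193605) = Add(Add(Add(132, -104), Add(-122, Mul(-1, 205209), -68403)), 193605) = Add(Add(28, Add(-122, -205209, -68403)), 193605) = Add(Add(28, -273734), 193605) = Add(-273706, 193605) = -80101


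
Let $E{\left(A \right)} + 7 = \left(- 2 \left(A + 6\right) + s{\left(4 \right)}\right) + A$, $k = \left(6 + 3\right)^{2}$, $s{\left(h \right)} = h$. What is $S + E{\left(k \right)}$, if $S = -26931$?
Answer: $-27027$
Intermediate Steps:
$k = 81$ ($k = 9^{2} = 81$)
$E{\left(A \right)} = -15 - A$ ($E{\left(A \right)} = -7 - \left(-4 - A + 2 \left(A + 6\right)\right) = -7 - \left(-4 - A + 2 \left(6 + A\right)\right) = -7 + \left(\left(\left(-12 - 2 A\right) + 4\right) + A\right) = -7 + \left(\left(-8 - 2 A\right) + A\right) = -7 - \left(8 + A\right) = -15 - A$)
$S + E{\left(k \right)} = -26931 - 96 = -27027$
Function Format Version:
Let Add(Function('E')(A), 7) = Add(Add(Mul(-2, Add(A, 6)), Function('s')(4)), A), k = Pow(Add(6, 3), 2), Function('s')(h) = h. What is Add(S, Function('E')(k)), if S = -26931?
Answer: -27027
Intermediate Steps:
k = 81 (k = Pow(9, 2) = 81)
Function('E')(A) = Add(-15, Mul(-1, A)) (Function('E')(A) = Add(-7, Add(Add(Mul(-2, Add(A, 6)), 4), A)) = Add(-7, Add(Add(Mul(-2, Add(6, A)), 4), A)) = Add(-7, Add(Add(Add(-12, Mul(-2, A)), 4), A)) = Add(-7, Add(Add(-8, Mul(-2, A)), A)) = Add(-7, Add(-8, Mul(-1, A))) = Add(-15, Mul(-1, A)))
Add(S, Function('E')(k)) = Add(-26931, Add(-15, Mul(-1, 81))) = Add(-26931, Add(-15, -81)) = Add(-26931, -96) = -27027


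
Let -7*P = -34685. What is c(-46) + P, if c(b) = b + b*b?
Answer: 7025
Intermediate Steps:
P = 4955 (P = -1/7*(-34685) = 4955)
c(b) = b + b**2
c(-46) + P = -46*(1 - 46) + 4955 = -46*(-45) + 4955 = 2070 + 4955 = 7025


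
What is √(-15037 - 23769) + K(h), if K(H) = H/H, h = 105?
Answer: 1 + I*√38806 ≈ 1.0 + 196.99*I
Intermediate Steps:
K(H) = 1
√(-15037 - 23769) + K(h) = √(-15037 - 23769) + 1 = √(-38806) + 1 = I*√38806 + 1 = 1 + I*√38806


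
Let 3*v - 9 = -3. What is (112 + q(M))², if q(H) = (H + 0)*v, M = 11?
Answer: 17956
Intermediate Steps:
v = 2 (v = 3 + (⅓)*(-3) = 3 - 1 = 2)
q(H) = 2*H (q(H) = (H + 0)*2 = H*2 = 2*H)
(112 + q(M))² = (112 + 2*11)² = (112 + 22)² = 134² = 17956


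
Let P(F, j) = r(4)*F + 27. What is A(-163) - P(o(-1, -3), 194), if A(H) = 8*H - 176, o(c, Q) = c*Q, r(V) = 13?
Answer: -1546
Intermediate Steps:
o(c, Q) = Q*c
P(F, j) = 27 + 13*F (P(F, j) = 13*F + 27 = 27 + 13*F)
A(H) = -176 + 8*H
A(-163) - P(o(-1, -3), 194) = (-176 + 8*(-163)) - (27 + 13*(-3*(-1))) = (-176 - 1304) - (27 + 13*3) = -1480 - (27 + 39) = -1480 - 1*66 = -1480 - 66 = -1546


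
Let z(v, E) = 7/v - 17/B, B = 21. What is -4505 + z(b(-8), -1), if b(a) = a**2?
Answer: -6055661/1344 ≈ -4505.7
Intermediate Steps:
z(v, E) = -17/21 + 7/v (z(v, E) = 7/v - 17/21 = -17/21 + 7/v)
-4505 + z(b(-8), -1) = -4505 + (-17/21 + 7/((-8)**2)) = -4505 + (-17/21 + 7/64) = -4505 - 941/1344 = -6055661/1344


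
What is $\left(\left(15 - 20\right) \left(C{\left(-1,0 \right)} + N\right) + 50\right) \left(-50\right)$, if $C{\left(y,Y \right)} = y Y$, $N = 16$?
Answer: $1500$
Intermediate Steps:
$C{\left(y,Y \right)} = Y y$
$\left(\left(15 - 20\right) \left(C{\left(-1,0 \right)} + N\right) + 50\right) \left(-50\right) = \left(\left(15 - 20\right) \left(0 \left(-1\right) + 16\right) + 50\right) \left(-50\right) = \left(- 5 \left(0 + 16\right) + 50\right) \left(-50\right) = \left(\left(-5\right) 16 + 50\right) \left(-50\right) = \left(-80 + 50\right) \left(-50\right) = \left(-30\right) \left(-50\right) = 1500$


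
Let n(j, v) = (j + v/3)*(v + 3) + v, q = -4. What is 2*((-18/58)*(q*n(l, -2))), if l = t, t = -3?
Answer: -408/29 ≈ -14.069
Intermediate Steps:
l = -3
n(j, v) = v + (3 + v)*(j + v/3) (n(j, v) = (j + v*(⅓))*(3 + v) + v = (j + v/3)*(3 + v) + v = (3 + v)*(j + v/3) + v = v + (3 + v)*(j + v/3))
2*((-18/58)*(q*n(l, -2))) = 2*((-18/58)*(-4*(2*(-2) + 3*(-3) + (⅓)*(-2)² - 3*(-2)))) = 2*((-18*1/58)*(-4*(-4 - 9 + (⅓)*4 + 6))) = 2*(-(-36)*(-4 - 9 + 4/3 + 6)/29) = 2*(-(-36)*(-17)/(29*3)) = 2*(-9/29*68/3) = 2*(-204/29) = -408/29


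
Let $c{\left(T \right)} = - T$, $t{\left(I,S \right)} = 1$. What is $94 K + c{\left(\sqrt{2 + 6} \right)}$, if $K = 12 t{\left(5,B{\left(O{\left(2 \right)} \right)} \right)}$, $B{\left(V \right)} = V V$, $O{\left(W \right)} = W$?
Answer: $1128 - 2 \sqrt{2} \approx 1125.2$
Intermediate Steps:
$B{\left(V \right)} = V^{2}$
$K = 12$ ($K = 12 \cdot 1 = 12$)
$94 K + c{\left(\sqrt{2 + 6} \right)} = 94 \cdot 12 - \sqrt{2 + 6} = 1128 - \sqrt{8} = 1128 - 2 \sqrt{2}$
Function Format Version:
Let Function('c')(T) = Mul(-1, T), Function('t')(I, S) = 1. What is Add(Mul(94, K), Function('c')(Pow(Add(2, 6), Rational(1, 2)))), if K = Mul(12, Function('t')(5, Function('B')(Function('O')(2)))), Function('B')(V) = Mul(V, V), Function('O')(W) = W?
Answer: Add(1128, Mul(-2, Pow(2, Rational(1, 2)))) ≈ 1125.2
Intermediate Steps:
Function('B')(V) = Pow(V, 2)
K = 12 (K = Mul(12, 1) = 12)
Add(Mul(94, K), Function('c')(Pow(Add(2, 6), Rational(1, 2)))) = Add(Mul(94, 12), Mul(-1, Pow(Add(2, 6), Rational(1, 2)))) = Add(1128, Mul(-1, Pow(8, Rational(1, 2)))) = Add(1128, Mul(-1, Mul(2, Pow(2, Rational(1, 2))))) = Add(1128, Mul(-2, Pow(2, Rational(1, 2))))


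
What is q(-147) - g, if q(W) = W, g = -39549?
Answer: 39402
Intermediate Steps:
q(-147) - g = -147 - 1*(-39549) = -147 + 39549 = 39402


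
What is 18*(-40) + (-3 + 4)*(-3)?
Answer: -723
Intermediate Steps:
18*(-40) + (-3 + 4)*(-3) = -720 + 1*(-3) = -720 - 3 = -723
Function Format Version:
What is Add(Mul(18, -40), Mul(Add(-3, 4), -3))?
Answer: -723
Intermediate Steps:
Add(Mul(18, -40), Mul(Add(-3, 4), -3)) = Add(-720, Mul(1, -3)) = Add(-720, -3) = -723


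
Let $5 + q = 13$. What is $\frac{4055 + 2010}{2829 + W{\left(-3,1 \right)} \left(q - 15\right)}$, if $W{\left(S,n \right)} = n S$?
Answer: $\frac{1213}{570} \approx 2.1281$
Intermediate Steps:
$q = 8$ ($q = -5 + 13 = 8$)
$W{\left(S,n \right)} = S n$
$\frac{4055 + 2010}{2829 + W{\left(-3,1 \right)} \left(q - 15\right)} = \frac{4055 + 2010}{2829 + \left(-3\right) 1 \left(8 - 15\right)} = \frac{6065}{2829 - -21} = \frac{6065}{2829 + 21} = \frac{6065}{2850} = 6065 \cdot \frac{1}{2850} = \frac{1213}{570}$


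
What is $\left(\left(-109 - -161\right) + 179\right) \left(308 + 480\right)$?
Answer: $182028$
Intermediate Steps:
$\left(\left(-109 - -161\right) + 179\right) \left(308 + 480\right) = \left(\left(-109 + 161\right) + 179\right) 788 = \left(52 + 179\right) 788 = 231 \cdot 788 = 182028$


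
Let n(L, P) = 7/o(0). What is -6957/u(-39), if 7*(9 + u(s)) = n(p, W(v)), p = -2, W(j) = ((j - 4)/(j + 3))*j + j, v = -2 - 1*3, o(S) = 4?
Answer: 27828/35 ≈ 795.09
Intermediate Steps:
v = -5 (v = -2 - 3 = -5)
W(j) = j + j*(-4 + j)/(3 + j) (W(j) = ((-4 + j)/(3 + j))*j + j = j*(-4 + j)/(3 + j) + j = j + j*(-4 + j)/(3 + j))
n(L, P) = 7/4
u(s) = -35/4 (u(s) = -9 + (⅐)*(7/4) = -9 + ¼ = -35/4)
-6957/u(-39) = -6957/(-35/4) = -6957*(-4/35) = 27828/35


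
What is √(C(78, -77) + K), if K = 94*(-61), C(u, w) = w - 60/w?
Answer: I*√34448799/77 ≈ 76.225*I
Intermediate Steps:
K = -5734
√(C(78, -77) + K) = √((-77 - 60/(-77)) - 5734) = √((-77 - 60*(-1/77)) - 5734) = √((-77 + 60/77) - 5734) = √(-5869/77 - 5734) = √(-447387/77) = I*√34448799/77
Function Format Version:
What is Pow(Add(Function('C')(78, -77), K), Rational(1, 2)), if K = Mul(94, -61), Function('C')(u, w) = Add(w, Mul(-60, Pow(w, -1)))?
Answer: Mul(Rational(1, 77), I, Pow(34448799, Rational(1, 2))) ≈ Mul(76.225, I)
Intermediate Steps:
K = -5734
Pow(Add(Function('C')(78, -77), K), Rational(1, 2)) = Pow(Add(Add(-77, Mul(-60, Pow(-77, -1))), -5734), Rational(1, 2)) = Pow(Add(Add(-77, Mul(-60, Rational(-1, 77))), -5734), Rational(1, 2)) = Pow(Add(Add(-77, Rational(60, 77)), -5734), Rational(1, 2)) = Pow(Add(Rational(-5869, 77), -5734), Rational(1, 2)) = Pow(Rational(-447387, 77), Rational(1, 2)) = Mul(Rational(1, 77), I, Pow(34448799, Rational(1, 2)))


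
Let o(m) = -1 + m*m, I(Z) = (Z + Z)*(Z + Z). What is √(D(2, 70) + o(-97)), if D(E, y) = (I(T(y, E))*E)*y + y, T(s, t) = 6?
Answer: √29638 ≈ 172.16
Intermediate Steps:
I(Z) = 4*Z² (I(Z) = (2*Z)*(2*Z) = 4*Z²)
o(m) = -1 + m²
D(E, y) = y + 144*E*y (D(E, y) = ((4*6²)*E)*y + y = ((4*36)*E)*y + y = (144*E)*y + y = 144*E*y + y = y + 144*E*y)
√(D(2, 70) + o(-97)) = √(70*(1 + 144*2) + (-1 + (-97)²)) = √(70*(1 + 288) + (-1 + 9409)) = √(70*289 + 9408) = √(20230 + 9408) = √29638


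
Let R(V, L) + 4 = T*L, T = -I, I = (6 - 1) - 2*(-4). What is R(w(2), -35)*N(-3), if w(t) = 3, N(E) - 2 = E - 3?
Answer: -1804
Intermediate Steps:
N(E) = -1 + E (N(E) = 2 + (E - 3) = 2 + (-3 + E) = -1 + E)
I = 13 (I = 5 + 8 = 13)
T = -13 (T = -1*13 = -13)
R(V, L) = -4 - 13*L
R(w(2), -35)*N(-3) = (-4 - 13*(-35))*(-1 - 3) = (-4 + 455)*(-4) = 451*(-4) = -1804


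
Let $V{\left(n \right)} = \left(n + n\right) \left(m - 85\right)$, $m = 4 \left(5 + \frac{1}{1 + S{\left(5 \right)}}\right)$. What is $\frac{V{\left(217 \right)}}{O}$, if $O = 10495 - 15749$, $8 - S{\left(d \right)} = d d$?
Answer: $\frac{56637}{10508} \approx 5.3899$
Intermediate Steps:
$S{\left(d \right)} = 8 - d^{2}$ ($S{\left(d \right)} = 8 - d d = 8 - d^{2}$)
$m = \frac{79}{4}$ ($m = 4 \left(5 + \frac{1}{1 + \left(8 - 5^{2}\right)}\right) = 4 \left(5 + \frac{1}{1 + \left(8 - 25\right)}\right) = 4 \left(5 + \frac{1}{1 - 17}\right) = 4 \left(5 + \frac{1}{-16}\right) = 4 \left(5 - \frac{1}{16}\right) = 4 \cdot \frac{79}{16} = \frac{79}{4} \approx 19.75$)
$V{\left(n \right)} = - \frac{261 n}{2}$ ($V{\left(n \right)} = \left(n + n\right) \left(\frac{79}{4} - 85\right) = 2 n \left(- \frac{261}{4}\right) = - \frac{261 n}{2}$)
$O = -5254$
$\frac{V{\left(217 \right)}}{O} = \frac{\left(- \frac{261}{2}\right) 217}{-5254} = \left(- \frac{56637}{2}\right) \left(- \frac{1}{5254}\right) = \frac{56637}{10508}$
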